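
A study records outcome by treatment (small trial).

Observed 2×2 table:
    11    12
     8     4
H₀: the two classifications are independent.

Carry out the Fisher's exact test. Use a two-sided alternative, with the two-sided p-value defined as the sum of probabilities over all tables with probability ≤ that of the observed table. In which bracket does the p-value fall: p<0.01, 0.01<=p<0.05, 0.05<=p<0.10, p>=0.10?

p-value bracket: p>=0.10

Margins: r₁=23, r₂=12, c₁=19, c₂=16, n=35
p_obs = C(23,11)·C(12,8)/C(35,19); sum pmf over tables with pmf ≤ p_obs
p-value (two-sided) = 0.47586
→ bracket: p>=0.10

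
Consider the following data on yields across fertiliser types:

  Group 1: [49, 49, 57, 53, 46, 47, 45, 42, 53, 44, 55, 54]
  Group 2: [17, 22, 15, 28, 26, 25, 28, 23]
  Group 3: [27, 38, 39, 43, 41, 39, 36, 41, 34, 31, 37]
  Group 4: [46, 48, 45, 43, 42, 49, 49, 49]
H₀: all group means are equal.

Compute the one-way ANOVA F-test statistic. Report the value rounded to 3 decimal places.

test statistic = 63.763

Group means [49.50, 23.00, 36.91, 46.38], grand mean 39.872
SSB = Σnᵢ(x̄ᵢ−x̄)² = 3824.575; SSW = ΣΣ(x−x̄ᵢ)² = 699.784
MSB = 3824.575/3 = 1274.8583; MSW = 699.784/35 = 19.9938
F = MSB/MSW = 63.7626
df = (3, 35)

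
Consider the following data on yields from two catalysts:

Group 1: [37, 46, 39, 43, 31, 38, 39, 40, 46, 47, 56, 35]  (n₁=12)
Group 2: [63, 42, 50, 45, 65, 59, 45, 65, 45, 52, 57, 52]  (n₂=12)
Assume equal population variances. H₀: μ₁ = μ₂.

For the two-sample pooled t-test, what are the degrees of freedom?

degrees of freedom = 22

df = n₁ + n₂ − 2 = 12 + 12 − 2 = 22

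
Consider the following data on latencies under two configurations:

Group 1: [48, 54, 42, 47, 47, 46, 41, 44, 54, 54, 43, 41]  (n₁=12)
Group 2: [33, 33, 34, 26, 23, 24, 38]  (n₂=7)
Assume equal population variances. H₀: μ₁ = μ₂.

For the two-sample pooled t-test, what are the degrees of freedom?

df = n₁ + n₂ − 2 = 12 + 7 − 2 = 17

degrees of freedom = 17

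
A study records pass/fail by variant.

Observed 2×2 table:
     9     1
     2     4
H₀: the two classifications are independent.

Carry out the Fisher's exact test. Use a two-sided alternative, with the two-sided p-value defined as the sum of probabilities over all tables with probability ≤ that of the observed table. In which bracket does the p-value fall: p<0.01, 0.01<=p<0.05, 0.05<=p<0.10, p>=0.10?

Margins: r₁=10, r₂=6, c₁=11, c₂=5, n=16
p_obs = C(10,9)·C(6,2)/C(16,11); sum pmf over tables with pmf ≤ p_obs
p-value (two-sided) = 0.03571
→ bracket: 0.01<=p<0.05

p-value bracket: 0.01<=p<0.05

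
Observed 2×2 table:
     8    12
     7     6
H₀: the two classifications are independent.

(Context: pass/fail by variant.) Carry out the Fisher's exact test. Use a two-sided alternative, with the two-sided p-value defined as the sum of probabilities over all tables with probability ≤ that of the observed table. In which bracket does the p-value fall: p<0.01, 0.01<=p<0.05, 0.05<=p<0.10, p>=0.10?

p-value bracket: p>=0.10

Margins: r₁=20, r₂=13, c₁=15, c₂=18, n=33
p_obs = C(20,8)·C(13,7)/C(33,15); sum pmf over tables with pmf ≤ p_obs
p-value (two-sided) = 0.49284
→ bracket: p>=0.10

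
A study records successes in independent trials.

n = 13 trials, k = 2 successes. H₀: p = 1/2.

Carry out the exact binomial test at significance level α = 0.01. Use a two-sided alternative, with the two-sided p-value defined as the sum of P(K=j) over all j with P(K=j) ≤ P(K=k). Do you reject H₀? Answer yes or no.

reject H₀: no

Exact binomial: n=13, k=2, p₀=1/2=0.5000
P(X=j) = C(n,j)·p₀^j·(1−p₀)^(n−j); p = Σ P(X=j) over j with P(X=j) ≤ P(X=2)
p-value (two-sided) = 0.02246
At α=0.01: p ≥ α → fail to reject H₀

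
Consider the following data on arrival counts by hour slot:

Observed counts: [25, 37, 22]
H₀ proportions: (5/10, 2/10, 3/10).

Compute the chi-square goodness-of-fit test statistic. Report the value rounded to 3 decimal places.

test statistic = 31.575

n = 84; E_i = n·p_i = [42.00, 16.80, 25.20]
χ² = (25−42.00)²/42.00 + (37−16.80)²/16.80 + (22−25.20)²/25.20 = 31.5754
df = 2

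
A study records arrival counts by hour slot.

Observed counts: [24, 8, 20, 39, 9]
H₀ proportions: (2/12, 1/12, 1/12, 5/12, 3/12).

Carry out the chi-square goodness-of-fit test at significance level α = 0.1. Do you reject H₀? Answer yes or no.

reject H₀: yes

n = 100; E_i = n·p_i = [16.67, 8.33, 8.33, 41.67, 25.00]
χ² = (24−16.67)²/16.67 + (8−8.33)²/8.33 + (20−8.33)²/8.33 + (39−41.67)²/41.67 + (9−25.00)²/25.00 = 29.9840
df = 4
p-value (upper-tail) = 0.00000
At α=0.1: p < α → reject H₀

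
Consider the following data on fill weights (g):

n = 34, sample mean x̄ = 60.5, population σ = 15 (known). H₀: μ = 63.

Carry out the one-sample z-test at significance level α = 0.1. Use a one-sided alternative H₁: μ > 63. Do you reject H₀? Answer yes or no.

reject H₀: no

SE = σ/√n = 15/√34 = 2.5725
z = (x̄−μ₀)/SE = (60.5−63)/2.5725 = -0.9718
p-value (one-sided, H₁ greater) = 0.83443
At α=0.1: p ≥ α → fail to reject H₀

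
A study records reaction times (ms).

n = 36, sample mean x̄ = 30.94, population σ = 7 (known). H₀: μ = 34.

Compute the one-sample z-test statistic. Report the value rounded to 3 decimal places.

SE = σ/√n = 7/√36 = 1.1667
z = (x̄−μ₀)/SE = (30.94−34)/1.1667 = -2.6229

test statistic = -2.623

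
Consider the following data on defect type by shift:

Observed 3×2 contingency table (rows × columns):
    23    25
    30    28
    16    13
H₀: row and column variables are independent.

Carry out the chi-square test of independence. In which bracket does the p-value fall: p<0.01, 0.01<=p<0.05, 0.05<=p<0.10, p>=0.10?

Row totals [48, 58, 29], col totals [69, 66], n=135
χ² = (23−24.53)²/24.53 + (25−23.47)²/23.47 + (30−29.64)²/29.64 + (28−28.36)²/28.36 + (16−14.82)²/14.82 + (13−14.18)²/14.18 = 0.3962
df = 2
p-value (upper-tail) = 0.82030
→ bracket: p>=0.10

p-value bracket: p>=0.10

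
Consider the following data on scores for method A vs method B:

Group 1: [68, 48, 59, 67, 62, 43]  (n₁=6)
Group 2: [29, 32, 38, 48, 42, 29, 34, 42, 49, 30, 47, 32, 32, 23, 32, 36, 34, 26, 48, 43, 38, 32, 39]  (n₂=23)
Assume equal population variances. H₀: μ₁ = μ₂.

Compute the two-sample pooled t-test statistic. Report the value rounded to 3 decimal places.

x̄₁=57.833, s₁=10.226, n₁=6
x̄₂=36.304, s₂=7.400, n₂=23
s_p² = [5·10.226² + 22·7.400²]/27 = 63.9890
SE = √(s_p²·(1/6+1/23)) = 3.6670
t = (57.833−36.304)/3.6670 = 5.8710
df = 27

test statistic = 5.871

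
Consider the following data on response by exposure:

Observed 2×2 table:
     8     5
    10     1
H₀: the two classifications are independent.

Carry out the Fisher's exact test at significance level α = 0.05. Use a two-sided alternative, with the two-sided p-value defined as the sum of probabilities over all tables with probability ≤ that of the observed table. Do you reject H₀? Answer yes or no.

reject H₀: no

Margins: r₁=13, r₂=11, c₁=18, c₂=6, n=24
p_obs = C(13,8)·C(11,10)/C(24,18); sum pmf over tables with pmf ≤ p_obs
p-value (two-sided) = 0.16599
At α=0.05: p ≥ α → fail to reject H₀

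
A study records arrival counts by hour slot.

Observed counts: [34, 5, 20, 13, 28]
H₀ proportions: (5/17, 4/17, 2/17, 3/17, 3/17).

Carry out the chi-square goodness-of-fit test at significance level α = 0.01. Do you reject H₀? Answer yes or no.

reject H₀: yes

n = 100; E_i = n·p_i = [29.41, 23.53, 11.76, 17.65, 17.65]
χ² = (34−29.41)²/29.41 + (5−23.53)²/23.53 + (20−11.76)²/11.76 + (13−17.65)²/17.65 + (28−17.65)²/17.65 = 28.3698
df = 4
p-value (upper-tail) = 0.00001
At α=0.01: p < α → reject H₀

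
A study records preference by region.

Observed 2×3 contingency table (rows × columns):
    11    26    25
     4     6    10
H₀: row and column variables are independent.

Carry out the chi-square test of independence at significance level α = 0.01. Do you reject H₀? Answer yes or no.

Row totals [62, 20], col totals [15, 32, 35], n=82
χ² = (11−11.34)²/11.34 + (26−24.20)²/24.20 + (25−26.46)²/26.46 + (4−3.66)²/3.66 + (6−7.80)²/7.80 + (10−8.54)²/8.54 = 0.9260
df = 2
p-value (upper-tail) = 0.62940
At α=0.01: p ≥ α → fail to reject H₀

reject H₀: no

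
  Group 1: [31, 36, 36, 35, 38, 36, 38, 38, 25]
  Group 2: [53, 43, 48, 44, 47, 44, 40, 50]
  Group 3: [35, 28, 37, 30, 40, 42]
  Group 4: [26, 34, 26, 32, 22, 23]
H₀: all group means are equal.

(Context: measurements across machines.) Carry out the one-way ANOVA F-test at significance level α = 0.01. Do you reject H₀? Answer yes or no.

Group means [34.78, 46.12, 35.33, 27.17], grand mean 36.448
SSB = Σnᵢ(x̄ᵢ−x̄)² = 1298.575; SSW = ΣΣ(x−x̄ᵢ)² = 536.597
MSB = 1298.575/3 = 432.8584; MSW = 536.597/25 = 21.4639
F = MSB/MSW = 20.1668
df = (3, 25)
p-value (upper-tail) = 0.00000
At α=0.01: p < α → reject H₀

reject H₀: yes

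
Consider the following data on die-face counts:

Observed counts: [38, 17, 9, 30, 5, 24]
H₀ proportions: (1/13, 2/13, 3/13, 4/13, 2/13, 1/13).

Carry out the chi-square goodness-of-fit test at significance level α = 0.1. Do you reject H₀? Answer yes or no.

reject H₀: yes

n = 123; E_i = n·p_i = [9.46, 18.92, 28.38, 37.85, 18.92, 9.46]
χ² = (38−9.46)²/9.46 + (17−18.92)²/18.92 + (9−28.38)²/28.38 + (30−37.85)²/37.85 + (5−18.92)²/18.92 + (24−9.46)²/9.46 = 133.7236
df = 5
p-value (upper-tail) = 0.00000
At α=0.1: p < α → reject H₀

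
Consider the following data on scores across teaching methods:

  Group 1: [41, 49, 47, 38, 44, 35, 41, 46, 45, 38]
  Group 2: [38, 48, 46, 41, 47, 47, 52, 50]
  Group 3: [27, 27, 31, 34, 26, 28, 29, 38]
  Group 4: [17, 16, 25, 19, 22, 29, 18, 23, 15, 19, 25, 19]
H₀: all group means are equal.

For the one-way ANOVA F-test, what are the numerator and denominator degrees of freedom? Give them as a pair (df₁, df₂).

degrees of freedom = [3, 34]

k = 4 groups, N = 38 total
df = (k−1, N−k) = (4−1, 38−4) = (3, 34)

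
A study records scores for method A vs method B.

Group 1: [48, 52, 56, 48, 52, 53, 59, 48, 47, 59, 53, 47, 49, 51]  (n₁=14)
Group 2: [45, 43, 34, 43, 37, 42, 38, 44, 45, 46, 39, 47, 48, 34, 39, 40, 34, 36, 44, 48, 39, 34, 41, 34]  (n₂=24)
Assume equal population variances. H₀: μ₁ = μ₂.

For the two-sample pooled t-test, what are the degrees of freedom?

degrees of freedom = 36

df = n₁ + n₂ − 2 = 14 + 24 − 2 = 36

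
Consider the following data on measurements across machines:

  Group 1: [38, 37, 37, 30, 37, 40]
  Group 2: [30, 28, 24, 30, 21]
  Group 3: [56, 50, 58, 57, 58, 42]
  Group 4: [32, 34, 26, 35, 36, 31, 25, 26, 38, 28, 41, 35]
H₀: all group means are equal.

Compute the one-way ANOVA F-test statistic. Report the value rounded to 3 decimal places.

test statistic = 32.994

Group means [36.50, 26.60, 53.50, 32.25], grand mean 36.552
SSB = Σnᵢ(x̄ᵢ−x̄)² = 2440.722; SSW = ΣΣ(x−x̄ᵢ)² = 616.450
MSB = 2440.722/3 = 813.5741; MSW = 616.450/25 = 24.6580
F = MSB/MSW = 32.9943
df = (3, 25)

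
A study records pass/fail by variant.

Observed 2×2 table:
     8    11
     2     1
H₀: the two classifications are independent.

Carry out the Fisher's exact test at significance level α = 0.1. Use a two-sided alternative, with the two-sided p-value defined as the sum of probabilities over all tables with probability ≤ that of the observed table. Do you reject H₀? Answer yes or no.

Margins: r₁=19, r₂=3, c₁=10, c₂=12, n=22
p_obs = C(19,8)·C(3,2)/C(22,10); sum pmf over tables with pmf ≤ p_obs
p-value (two-sided) = 0.57143
At α=0.1: p ≥ α → fail to reject H₀

reject H₀: no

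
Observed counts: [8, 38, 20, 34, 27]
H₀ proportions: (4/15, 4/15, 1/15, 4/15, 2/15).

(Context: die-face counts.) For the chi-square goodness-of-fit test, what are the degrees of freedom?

degrees of freedom = 4

df = k − 1 = 5 − 1 = 4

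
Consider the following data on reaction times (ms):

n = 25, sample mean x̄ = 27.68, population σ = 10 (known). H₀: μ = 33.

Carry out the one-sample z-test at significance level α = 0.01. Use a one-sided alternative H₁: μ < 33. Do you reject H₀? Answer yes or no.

SE = σ/√n = 10/√25 = 2.0000
z = (x̄−μ₀)/SE = (27.68−33)/2.0000 = -2.6600
p-value (one-sided, H₁ less) = 0.00391
At α=0.01: p < α → reject H₀

reject H₀: yes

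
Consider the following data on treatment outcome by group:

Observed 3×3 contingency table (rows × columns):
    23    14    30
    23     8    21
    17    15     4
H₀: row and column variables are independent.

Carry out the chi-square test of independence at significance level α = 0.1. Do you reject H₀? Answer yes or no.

reject H₀: yes

Row totals [67, 52, 36], col totals [63, 37, 55], n=155
χ² = (23−27.23)²/27.23 + (14−15.99)²/15.99 + (30−23.77)²/23.77 + (23−21.14)²/21.14 + (8−12.41)²/12.41 + (21−18.45)²/18.45 + (17−14.63)²/14.63 + (15−8.59)²/8.59 + (4−12.77)²/12.77 = 15.8077
df = 4
p-value (upper-tail) = 0.00329
At α=0.1: p < α → reject H₀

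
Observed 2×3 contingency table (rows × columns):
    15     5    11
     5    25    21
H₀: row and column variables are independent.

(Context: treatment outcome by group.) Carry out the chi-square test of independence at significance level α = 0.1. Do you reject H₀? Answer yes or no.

Row totals [31, 51], col totals [20, 30, 32], n=82
χ² = (15−7.56)²/7.56 + (5−11.34)²/11.34 + (11−12.10)²/12.10 + (5−12.44)²/12.44 + (25−18.66)²/18.66 + (21−19.90)²/19.90 = 17.6290
df = 2
p-value (upper-tail) = 0.00015
At α=0.1: p < α → reject H₀

reject H₀: yes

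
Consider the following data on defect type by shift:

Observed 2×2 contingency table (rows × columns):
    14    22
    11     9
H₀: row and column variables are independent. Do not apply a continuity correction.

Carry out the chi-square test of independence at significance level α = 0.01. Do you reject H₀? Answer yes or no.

reject H₀: no

Row totals [36, 20], col totals [25, 31], n=56
χ² = (14−16.07)²/16.07 + (22−19.93)²/19.93 + (11−8.93)²/8.93 + (9−11.07)²/11.07 = 1.3504
df = 1
p-value (upper-tail) = 0.24520
At α=0.01: p ≥ α → fail to reject H₀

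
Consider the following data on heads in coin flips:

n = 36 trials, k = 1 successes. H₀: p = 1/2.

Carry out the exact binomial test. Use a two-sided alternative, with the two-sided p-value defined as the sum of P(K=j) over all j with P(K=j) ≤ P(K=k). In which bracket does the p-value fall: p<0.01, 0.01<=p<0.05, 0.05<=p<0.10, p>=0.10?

p-value bracket: p<0.01

Exact binomial: n=36, k=1, p₀=1/2=0.5000
P(X=j) = C(n,j)·p₀^j·(1−p₀)^(n−j); p = Σ P(X=j) over j with P(X=j) ≤ P(X=1)
p-value (two-sided) = 0.00000
→ bracket: p<0.01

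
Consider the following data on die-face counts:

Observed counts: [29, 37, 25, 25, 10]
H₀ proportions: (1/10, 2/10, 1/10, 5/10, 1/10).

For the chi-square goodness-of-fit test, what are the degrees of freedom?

degrees of freedom = 4

df = k − 1 = 5 − 1 = 4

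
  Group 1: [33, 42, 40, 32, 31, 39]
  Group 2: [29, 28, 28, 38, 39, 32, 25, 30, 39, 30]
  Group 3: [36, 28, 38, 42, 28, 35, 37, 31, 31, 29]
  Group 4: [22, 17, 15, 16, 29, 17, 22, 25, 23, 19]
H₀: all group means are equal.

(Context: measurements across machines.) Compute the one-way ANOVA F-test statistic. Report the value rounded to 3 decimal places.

test statistic = 18.789

Group means [36.17, 31.80, 33.50, 20.50], grand mean 29.861
SSB = Σnᵢ(x̄ᵢ−x̄)² = 1284.872; SSW = ΣΣ(x−x̄ᵢ)² = 729.433
MSB = 1284.872/3 = 428.2907; MSW = 729.433/32 = 22.7948
F = MSB/MSW = 18.7890
df = (3, 32)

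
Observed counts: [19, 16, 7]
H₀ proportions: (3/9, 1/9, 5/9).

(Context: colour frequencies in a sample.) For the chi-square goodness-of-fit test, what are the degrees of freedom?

degrees of freedom = 2

df = k − 1 = 3 − 1 = 2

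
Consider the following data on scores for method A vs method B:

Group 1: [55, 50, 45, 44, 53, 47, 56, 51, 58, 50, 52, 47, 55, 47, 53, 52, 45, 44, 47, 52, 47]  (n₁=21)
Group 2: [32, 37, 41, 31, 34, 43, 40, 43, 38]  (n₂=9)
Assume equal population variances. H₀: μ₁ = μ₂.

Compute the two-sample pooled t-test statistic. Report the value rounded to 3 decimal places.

x̄₁=50.000, s₁=4.171, n₁=21
x̄₂=37.667, s₂=4.528, n₂=9
s_p² = [20·4.171² + 8·4.528²]/28 = 18.2857
SE = √(s_p²·(1/21+1/9)) = 1.7037
t = (50.000−37.667)/1.7037 = 7.2393
df = 28

test statistic = 7.239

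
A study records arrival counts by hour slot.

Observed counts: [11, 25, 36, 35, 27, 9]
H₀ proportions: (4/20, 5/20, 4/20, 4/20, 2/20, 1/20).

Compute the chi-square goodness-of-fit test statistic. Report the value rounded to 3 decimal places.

n = 143; E_i = n·p_i = [28.60, 35.75, 28.60, 28.60, 14.30, 7.15]
χ² = (11−28.60)²/28.60 + (25−35.75)²/35.75 + (36−28.60)²/28.60 + (35−28.60)²/28.60 + (27−14.30)²/14.30 + (9−7.15)²/7.15 = 29.1678
df = 5

test statistic = 29.168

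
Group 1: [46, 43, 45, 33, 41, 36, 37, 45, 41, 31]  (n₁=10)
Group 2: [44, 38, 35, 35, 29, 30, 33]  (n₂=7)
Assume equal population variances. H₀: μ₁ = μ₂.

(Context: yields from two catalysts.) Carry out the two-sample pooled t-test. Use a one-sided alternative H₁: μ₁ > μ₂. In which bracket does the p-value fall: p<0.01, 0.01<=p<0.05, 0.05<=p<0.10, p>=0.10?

p-value bracket: 0.01<=p<0.05

x̄₁=39.800, s₁=5.287, n₁=10
x̄₂=34.857, s₂=5.080, n₂=7
s_p² = [9·5.287² + 6·5.080²]/15 = 27.0971
SE = √(s_p²·(1/10+1/7)) = 2.5653
t = (39.800−34.857)/2.5653 = 1.9268
df = 15
p-value (one-sided, H₁ greater) = 0.03658
→ bracket: 0.01<=p<0.05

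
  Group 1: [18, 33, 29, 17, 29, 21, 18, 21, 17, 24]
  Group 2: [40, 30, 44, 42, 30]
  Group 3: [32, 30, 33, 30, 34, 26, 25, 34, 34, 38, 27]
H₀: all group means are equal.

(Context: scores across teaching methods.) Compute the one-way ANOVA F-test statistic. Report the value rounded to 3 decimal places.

Group means [22.70, 37.20, 31.18], grand mean 29.077
SSB = Σnᵢ(x̄ᵢ−x̄)² = 785.310; SSW = ΣΣ(x−x̄ᵢ)² = 642.536
MSB = 785.310/2 = 392.6549; MSW = 642.536/23 = 27.9364
F = MSB/MSW = 14.0553
df = (2, 23)

test statistic = 14.055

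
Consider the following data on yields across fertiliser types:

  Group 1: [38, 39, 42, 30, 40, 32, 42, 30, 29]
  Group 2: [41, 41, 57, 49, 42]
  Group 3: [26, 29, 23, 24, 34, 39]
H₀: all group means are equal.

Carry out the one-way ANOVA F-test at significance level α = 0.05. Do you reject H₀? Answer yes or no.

Group means [35.78, 46.00, 29.17], grand mean 36.350
SSB = Σnᵢ(x̄ᵢ−x̄)² = 778.161; SSW = ΣΣ(x−x̄ᵢ)² = 628.389
MSB = 778.161/2 = 389.0806; MSW = 628.389/17 = 36.9641
F = MSB/MSW = 10.5259
df = (2, 17)
p-value (upper-tail) = 0.00106
At α=0.05: p < α → reject H₀

reject H₀: yes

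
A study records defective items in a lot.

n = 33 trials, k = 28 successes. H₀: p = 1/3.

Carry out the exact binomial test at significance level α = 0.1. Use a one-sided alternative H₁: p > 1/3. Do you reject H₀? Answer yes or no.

reject H₀: yes

Exact binomial: n=33, k=28, p₀=1/3=0.3333
P(X≥28) from Σ C(n,i)·p₀^i·(1−p₀)^(n−i)
p-value (one-sided, H₁ greater) = 0.00000
At α=0.1: p < α → reject H₀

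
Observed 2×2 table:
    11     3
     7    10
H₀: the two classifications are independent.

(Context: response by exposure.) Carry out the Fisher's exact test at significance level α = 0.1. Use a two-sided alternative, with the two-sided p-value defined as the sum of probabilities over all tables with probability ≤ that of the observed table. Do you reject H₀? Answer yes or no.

Margins: r₁=14, r₂=17, c₁=18, c₂=13, n=31
p_obs = C(14,11)·C(17,7)/C(31,18); sum pmf over tables with pmf ≤ p_obs
p-value (two-sided) = 0.06686
At α=0.1: p < α → reject H₀

reject H₀: yes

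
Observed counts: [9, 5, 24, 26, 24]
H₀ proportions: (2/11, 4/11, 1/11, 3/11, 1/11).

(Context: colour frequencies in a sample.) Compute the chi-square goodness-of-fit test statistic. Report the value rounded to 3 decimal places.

test statistic = 90.010

n = 88; E_i = n·p_i = [16.00, 32.00, 8.00, 24.00, 8.00]
χ² = (9−16.00)²/16.00 + (5−32.00)²/32.00 + (24−8.00)²/8.00 + (26−24.00)²/24.00 + (24−8.00)²/8.00 = 90.0104
df = 4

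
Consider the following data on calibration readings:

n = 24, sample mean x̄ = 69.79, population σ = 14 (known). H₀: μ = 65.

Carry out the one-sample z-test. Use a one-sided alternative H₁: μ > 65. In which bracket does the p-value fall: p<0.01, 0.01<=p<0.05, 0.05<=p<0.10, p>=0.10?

p-value bracket: 0.01<=p<0.05

SE = σ/√n = 14/√24 = 2.8577
z = (x̄−μ₀)/SE = (69.79−65)/2.8577 = 1.6762
p-value (one-sided, H₁ greater) = 0.04685
→ bracket: 0.01<=p<0.05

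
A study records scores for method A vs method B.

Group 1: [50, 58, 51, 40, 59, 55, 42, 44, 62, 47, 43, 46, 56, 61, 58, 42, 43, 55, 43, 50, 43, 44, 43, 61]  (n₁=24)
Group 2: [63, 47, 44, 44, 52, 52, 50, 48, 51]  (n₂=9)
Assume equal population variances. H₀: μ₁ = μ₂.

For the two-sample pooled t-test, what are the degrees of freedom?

degrees of freedom = 31

df = n₁ + n₂ − 2 = 24 + 9 − 2 = 31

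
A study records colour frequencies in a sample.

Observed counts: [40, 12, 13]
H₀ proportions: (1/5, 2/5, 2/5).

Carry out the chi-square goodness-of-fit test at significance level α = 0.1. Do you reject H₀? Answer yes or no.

reject H₀: yes

n = 65; E_i = n·p_i = [13.00, 26.00, 26.00]
χ² = (40−13.00)²/13.00 + (12−26.00)²/26.00 + (13−26.00)²/26.00 = 70.1154
df = 2
p-value (upper-tail) = 0.00000
At α=0.1: p < α → reject H₀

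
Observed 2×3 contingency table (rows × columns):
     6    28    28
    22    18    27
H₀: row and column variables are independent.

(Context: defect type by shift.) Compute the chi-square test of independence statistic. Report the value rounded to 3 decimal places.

Row totals [62, 67], col totals [28, 46, 55], n=129
χ² = (6−13.46)²/13.46 + (28−22.11)²/22.11 + (28−26.43)²/26.43 + (22−14.54)²/14.54 + (18−23.89)²/23.89 + (27−28.57)²/28.57 = 11.1579
df = 2

test statistic = 11.158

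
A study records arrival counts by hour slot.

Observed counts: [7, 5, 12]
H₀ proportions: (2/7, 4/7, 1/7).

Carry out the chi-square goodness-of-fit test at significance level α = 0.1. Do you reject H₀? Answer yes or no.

reject H₀: yes

n = 24; E_i = n·p_i = [6.86, 13.71, 3.43]
χ² = (7−6.86)²/6.86 + (5−13.71)²/13.71 + (12−3.43)²/3.43 = 26.9687
df = 2
p-value (upper-tail) = 0.00000
At α=0.1: p < α → reject H₀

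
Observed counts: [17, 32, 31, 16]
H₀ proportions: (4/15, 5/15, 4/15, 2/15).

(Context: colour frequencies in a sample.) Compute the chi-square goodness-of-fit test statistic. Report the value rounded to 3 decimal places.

n = 96; E_i = n·p_i = [25.60, 32.00, 25.60, 12.80]
χ² = (17−25.60)²/25.60 + (32−32.00)²/32.00 + (31−25.60)²/25.60 + (16−12.80)²/12.80 = 4.8281
df = 3

test statistic = 4.828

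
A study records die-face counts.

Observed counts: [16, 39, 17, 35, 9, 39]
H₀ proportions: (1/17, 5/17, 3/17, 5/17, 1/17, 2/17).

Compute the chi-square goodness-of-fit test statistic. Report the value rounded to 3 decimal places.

n = 155; E_i = n·p_i = [9.12, 45.59, 27.35, 45.59, 9.12, 18.24]
χ² = (16−9.12)²/9.12 + (39−45.59)²/45.59 + (17−27.35)²/27.35 + (35−45.59)²/45.59 + (9−9.12)²/9.12 + (39−18.24)²/18.24 = 36.1714
df = 5

test statistic = 36.171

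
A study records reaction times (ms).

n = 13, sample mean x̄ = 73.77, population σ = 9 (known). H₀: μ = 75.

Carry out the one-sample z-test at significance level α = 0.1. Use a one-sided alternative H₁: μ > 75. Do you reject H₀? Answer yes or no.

SE = σ/√n = 9/√13 = 2.4962
z = (x̄−μ₀)/SE = (73.77−75)/2.4962 = -0.4928
p-value (one-sided, H₁ greater) = 0.68891
At α=0.1: p ≥ α → fail to reject H₀

reject H₀: no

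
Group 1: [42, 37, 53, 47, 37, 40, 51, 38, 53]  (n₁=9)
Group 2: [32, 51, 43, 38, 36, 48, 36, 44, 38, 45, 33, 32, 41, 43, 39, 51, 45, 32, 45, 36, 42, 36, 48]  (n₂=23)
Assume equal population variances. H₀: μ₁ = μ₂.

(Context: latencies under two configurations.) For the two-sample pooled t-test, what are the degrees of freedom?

df = n₁ + n₂ − 2 = 9 + 23 − 2 = 30

degrees of freedom = 30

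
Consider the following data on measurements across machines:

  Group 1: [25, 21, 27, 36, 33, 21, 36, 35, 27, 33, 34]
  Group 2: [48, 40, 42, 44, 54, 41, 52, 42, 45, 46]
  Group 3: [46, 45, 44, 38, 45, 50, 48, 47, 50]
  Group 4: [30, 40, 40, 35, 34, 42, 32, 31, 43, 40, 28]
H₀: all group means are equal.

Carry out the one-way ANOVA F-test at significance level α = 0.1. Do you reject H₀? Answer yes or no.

reject H₀: yes

Group means [29.82, 45.40, 45.89, 35.91], grand mean 38.780
SSB = Σnᵢ(x̄ᵢ−x̄)² = 1867.190; SSW = ΣΣ(x−x̄ᵢ)² = 919.834
MSB = 1867.190/3 = 622.3967; MSW = 919.834/37 = 24.8604
F = MSB/MSW = 25.0357
df = (3, 37)
p-value (upper-tail) = 0.00000
At α=0.1: p < α → reject H₀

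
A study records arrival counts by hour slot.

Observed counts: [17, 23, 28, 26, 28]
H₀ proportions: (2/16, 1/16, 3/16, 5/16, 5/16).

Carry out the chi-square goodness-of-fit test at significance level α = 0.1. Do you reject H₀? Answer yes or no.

reject H₀: yes

n = 122; E_i = n·p_i = [15.25, 7.62, 22.88, 38.12, 38.12]
χ² = (17−15.25)²/15.25 + (23−7.62)²/7.62 + (28−22.88)²/22.88 + (26−38.12)²/38.12 + (28−38.12)²/38.12 = 38.8962
df = 4
p-value (upper-tail) = 0.00000
At α=0.1: p < α → reject H₀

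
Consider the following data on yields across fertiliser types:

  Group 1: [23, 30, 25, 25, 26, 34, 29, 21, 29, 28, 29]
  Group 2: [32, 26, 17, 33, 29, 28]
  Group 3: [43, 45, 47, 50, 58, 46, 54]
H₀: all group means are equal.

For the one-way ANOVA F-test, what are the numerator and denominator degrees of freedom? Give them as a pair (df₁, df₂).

degrees of freedom = [2, 21]

k = 3 groups, N = 24 total
df = (k−1, N−k) = (3−1, 24−3) = (2, 21)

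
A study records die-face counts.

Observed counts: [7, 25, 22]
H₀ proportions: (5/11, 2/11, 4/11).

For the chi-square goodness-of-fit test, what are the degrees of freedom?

degrees of freedom = 2

df = k − 1 = 3 − 1 = 2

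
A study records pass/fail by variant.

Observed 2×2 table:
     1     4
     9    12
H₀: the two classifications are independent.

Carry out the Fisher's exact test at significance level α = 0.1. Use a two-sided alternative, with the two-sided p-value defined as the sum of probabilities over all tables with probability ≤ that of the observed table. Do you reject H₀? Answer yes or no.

reject H₀: no

Margins: r₁=5, r₂=21, c₁=10, c₂=16, n=26
p_obs = C(5,1)·C(21,9)/C(26,10); sum pmf over tables with pmf ≤ p_obs
p-value (two-sided) = 0.61690
At α=0.1: p ≥ α → fail to reject H₀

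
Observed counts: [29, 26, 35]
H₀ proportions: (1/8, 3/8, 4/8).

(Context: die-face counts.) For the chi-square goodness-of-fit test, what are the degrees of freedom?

degrees of freedom = 2

df = k − 1 = 3 − 1 = 2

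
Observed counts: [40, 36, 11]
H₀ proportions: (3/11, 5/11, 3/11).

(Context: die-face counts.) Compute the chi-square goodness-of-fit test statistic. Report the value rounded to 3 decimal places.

n = 87; E_i = n·p_i = [23.73, 39.55, 23.73]
χ² = (40−23.73)²/23.73 + (36−39.55)²/39.55 + (11−23.73)²/23.73 = 18.3050
df = 2

test statistic = 18.305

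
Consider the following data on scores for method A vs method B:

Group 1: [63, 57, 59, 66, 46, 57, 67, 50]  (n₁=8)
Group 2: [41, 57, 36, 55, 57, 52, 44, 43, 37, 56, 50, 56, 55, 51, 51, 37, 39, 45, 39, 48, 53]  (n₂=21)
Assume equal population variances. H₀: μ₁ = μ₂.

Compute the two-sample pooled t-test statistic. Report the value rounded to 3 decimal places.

test statistic = 3.388

x̄₁=58.125, s₁=7.376, n₁=8
x̄₂=47.714, s₂=7.404, n₂=21
s_p² = [7·7.376² + 20·7.404²]/27 = 54.7097
SE = √(s_p²·(1/8+1/21)) = 3.0731
t = (58.125−47.714)/3.0731 = 3.3877
df = 27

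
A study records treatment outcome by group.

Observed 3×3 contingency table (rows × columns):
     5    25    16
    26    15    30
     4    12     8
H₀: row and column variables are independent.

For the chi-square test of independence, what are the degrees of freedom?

df = (r−1)(c−1) = (3−1)·(3−1) = 4

degrees of freedom = 4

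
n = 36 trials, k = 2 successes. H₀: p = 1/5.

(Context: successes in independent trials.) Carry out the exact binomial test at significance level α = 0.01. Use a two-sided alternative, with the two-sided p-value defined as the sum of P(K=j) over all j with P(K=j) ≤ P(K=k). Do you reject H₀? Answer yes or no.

reject H₀: no

Exact binomial: n=36, k=2, p₀=1/5=0.2000
P(X=j) = C(n,j)·p₀^j·(1−p₀)^(n−j); p = Σ P(X=j) over j with P(X=j) ≤ P(X=2)
p-value (two-sided) = 0.03424
At α=0.01: p ≥ α → fail to reject H₀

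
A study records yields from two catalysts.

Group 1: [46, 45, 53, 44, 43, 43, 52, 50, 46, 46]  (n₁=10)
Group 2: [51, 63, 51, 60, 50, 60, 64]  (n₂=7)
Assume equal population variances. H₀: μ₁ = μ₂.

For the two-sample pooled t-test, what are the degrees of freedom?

df = n₁ + n₂ − 2 = 10 + 7 − 2 = 15

degrees of freedom = 15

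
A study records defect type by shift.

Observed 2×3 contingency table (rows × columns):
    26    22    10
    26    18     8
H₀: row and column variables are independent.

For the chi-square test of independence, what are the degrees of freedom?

df = (r−1)(c−1) = (2−1)·(3−1) = 2

degrees of freedom = 2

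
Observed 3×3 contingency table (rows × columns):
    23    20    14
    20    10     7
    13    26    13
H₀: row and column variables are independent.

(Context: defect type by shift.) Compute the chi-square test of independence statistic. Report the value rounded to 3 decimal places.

test statistic = 8.498

Row totals [57, 37, 52], col totals [56, 56, 34], n=146
χ² = (23−21.86)²/21.86 + (20−21.86)²/21.86 + (14−13.27)²/13.27 + (20−14.19)²/14.19 + (10−14.19)²/14.19 + (7−8.62)²/8.62 + (13−19.95)²/19.95 + (26−19.95)²/19.95 + (13−12.11)²/12.11 = 8.4980
df = 4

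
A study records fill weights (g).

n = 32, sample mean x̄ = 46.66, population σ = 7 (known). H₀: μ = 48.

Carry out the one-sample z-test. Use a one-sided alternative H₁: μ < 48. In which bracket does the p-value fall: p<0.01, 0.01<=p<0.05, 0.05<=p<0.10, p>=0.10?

p-value bracket: p>=0.10

SE = σ/√n = 7/√32 = 1.2374
z = (x̄−μ₀)/SE = (46.66−48)/1.2374 = -1.0829
p-value (one-sided, H₁ less) = 0.13943
→ bracket: p>=0.10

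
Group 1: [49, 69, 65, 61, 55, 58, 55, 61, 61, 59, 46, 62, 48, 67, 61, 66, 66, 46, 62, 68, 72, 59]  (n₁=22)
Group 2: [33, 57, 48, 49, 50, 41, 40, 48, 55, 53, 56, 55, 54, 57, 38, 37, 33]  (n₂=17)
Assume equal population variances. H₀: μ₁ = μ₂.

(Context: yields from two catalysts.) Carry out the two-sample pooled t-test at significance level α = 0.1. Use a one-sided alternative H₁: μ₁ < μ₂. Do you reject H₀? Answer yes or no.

x̄₁=59.818, s₁=7.430, n₁=22
x̄₂=47.294, s₂=8.535, n₂=17
s_p² = [21·7.430² + 16·8.535²]/37 = 62.8325
SE = √(s_p²·(1/22+1/17)) = 2.5597
t = (59.818−47.294)/2.5597 = 4.8928
df = 37
p-value (one-sided, H₁ less) = 0.99999
At α=0.1: p ≥ α → fail to reject H₀

reject H₀: no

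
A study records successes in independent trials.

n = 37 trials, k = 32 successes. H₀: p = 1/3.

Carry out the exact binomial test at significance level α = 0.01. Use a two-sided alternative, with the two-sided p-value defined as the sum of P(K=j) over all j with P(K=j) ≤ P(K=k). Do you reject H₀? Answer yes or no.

reject H₀: yes

Exact binomial: n=37, k=32, p₀=1/3=0.3333
P(X=j) = C(n,j)·p₀^j·(1−p₀)^(n−j); p = Σ P(X=j) over j with P(X=j) ≤ P(X=32)
p-value (two-sided) = 0.00000
At α=0.01: p < α → reject H₀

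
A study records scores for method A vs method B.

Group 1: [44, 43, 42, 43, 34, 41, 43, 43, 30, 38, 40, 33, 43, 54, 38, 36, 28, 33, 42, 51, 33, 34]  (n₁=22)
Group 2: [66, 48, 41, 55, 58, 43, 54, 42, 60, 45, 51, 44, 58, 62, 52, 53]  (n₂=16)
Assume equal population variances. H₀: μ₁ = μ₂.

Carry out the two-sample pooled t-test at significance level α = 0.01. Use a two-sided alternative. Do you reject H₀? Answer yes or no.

x̄₁=39.364, s₁=6.418, n₁=22
x̄₂=52.000, s₂=7.651, n₂=16
s_p² = [21·6.418² + 15·7.651²]/36 = 48.4192
SE = √(s_p²·(1/22+1/16)) = 2.2863
t = (39.364−52.000)/2.2863 = -5.5270
df = 36
p-value (two-sided) = 0.00000
At α=0.01: p < α → reject H₀

reject H₀: yes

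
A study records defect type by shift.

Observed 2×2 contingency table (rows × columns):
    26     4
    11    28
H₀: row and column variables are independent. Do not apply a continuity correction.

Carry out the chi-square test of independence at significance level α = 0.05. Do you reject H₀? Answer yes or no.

reject H₀: yes

Row totals [30, 39], col totals [37, 32], n=69
χ² = (26−16.09)²/16.09 + (4−13.91)²/13.91 + (11−20.91)²/20.91 + (28−18.09)²/18.09 = 23.3036
df = 1
p-value (upper-tail) = 0.00000
At α=0.05: p < α → reject H₀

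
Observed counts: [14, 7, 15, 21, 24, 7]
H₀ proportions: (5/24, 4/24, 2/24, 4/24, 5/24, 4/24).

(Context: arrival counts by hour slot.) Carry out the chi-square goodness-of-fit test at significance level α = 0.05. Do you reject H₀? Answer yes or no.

reject H₀: yes

n = 88; E_i = n·p_i = [18.33, 14.67, 7.33, 14.67, 18.33, 14.67]
χ² = (14−18.33)²/18.33 + (7−14.67)²/14.67 + (15−7.33)²/7.33 + (21−14.67)²/14.67 + (24−18.33)²/18.33 + (7−14.67)²/14.67 = 21.5409
df = 5
p-value (upper-tail) = 0.00064
At α=0.05: p < α → reject H₀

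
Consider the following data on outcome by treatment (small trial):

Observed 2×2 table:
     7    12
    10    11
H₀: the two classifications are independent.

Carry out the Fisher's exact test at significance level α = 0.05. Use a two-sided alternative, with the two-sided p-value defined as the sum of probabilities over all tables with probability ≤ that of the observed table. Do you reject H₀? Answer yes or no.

Margins: r₁=19, r₂=21, c₁=17, c₂=23, n=40
p_obs = C(19,7)·C(21,10)/C(40,17); sum pmf over tables with pmf ≤ p_obs
p-value (two-sided) = 0.53778
At α=0.05: p ≥ α → fail to reject H₀

reject H₀: no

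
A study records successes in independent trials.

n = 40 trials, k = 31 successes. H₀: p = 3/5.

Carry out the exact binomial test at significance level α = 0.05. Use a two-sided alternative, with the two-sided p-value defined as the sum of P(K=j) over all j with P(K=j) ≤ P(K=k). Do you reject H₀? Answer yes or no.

Exact binomial: n=40, k=31, p₀=3/5=0.6000
P(X=j) = C(n,j)·p₀^j·(1−p₀)^(n−j); p = Σ P(X=j) over j with P(X=j) ≤ P(X=31)
p-value (two-sided) = 0.02391
At α=0.05: p < α → reject H₀

reject H₀: yes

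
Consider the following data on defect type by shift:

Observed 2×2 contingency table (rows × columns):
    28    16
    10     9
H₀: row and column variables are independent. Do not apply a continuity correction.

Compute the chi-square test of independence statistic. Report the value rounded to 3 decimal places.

Row totals [44, 19], col totals [38, 25], n=63
χ² = (28−26.54)²/26.54 + (16−17.46)²/17.46 + (10−11.46)²/11.46 + (9−7.54)²/7.54 = 0.6714
df = 1

test statistic = 0.671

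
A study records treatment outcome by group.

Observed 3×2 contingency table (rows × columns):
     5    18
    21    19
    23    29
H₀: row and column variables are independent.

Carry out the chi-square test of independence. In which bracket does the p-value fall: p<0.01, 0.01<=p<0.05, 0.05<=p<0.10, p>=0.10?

p-value bracket: 0.05<=p<0.10

Row totals [23, 40, 52], col totals [49, 66], n=115
χ² = (5−9.80)²/9.80 + (18−13.20)²/13.20 + (21−17.04)²/17.04 + (19−22.96)²/22.96 + (23−22.16)²/22.16 + (29−29.84)²/29.84 = 5.7528
df = 2
p-value (upper-tail) = 0.05634
→ bracket: 0.05<=p<0.10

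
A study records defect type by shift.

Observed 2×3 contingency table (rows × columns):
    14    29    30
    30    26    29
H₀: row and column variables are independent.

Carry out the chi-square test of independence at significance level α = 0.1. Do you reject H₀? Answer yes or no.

reject H₀: yes

Row totals [73, 85], col totals [44, 55, 59], n=158
χ² = (14−20.33)²/20.33 + (29−25.41)²/25.41 + (30−27.26)²/27.26 + (30−23.67)²/23.67 + (26−29.59)²/29.59 + (29−31.74)²/31.74 = 5.1169
df = 2
p-value (upper-tail) = 0.07743
At α=0.1: p < α → reject H₀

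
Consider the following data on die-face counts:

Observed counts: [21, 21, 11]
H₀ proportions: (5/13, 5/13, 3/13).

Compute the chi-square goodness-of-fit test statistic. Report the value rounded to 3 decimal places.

test statistic = 0.161

n = 53; E_i = n·p_i = [20.38, 20.38, 12.23]
χ² = (21−20.38)²/20.38 + (21−20.38)²/20.38 + (11−12.23)²/12.23 = 0.1610
df = 2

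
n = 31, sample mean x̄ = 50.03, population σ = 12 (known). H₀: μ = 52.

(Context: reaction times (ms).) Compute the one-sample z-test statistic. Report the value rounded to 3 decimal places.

SE = σ/√n = 12/√31 = 2.1553
z = (x̄−μ₀)/SE = (50.03−52)/2.1553 = -0.9140

test statistic = -0.914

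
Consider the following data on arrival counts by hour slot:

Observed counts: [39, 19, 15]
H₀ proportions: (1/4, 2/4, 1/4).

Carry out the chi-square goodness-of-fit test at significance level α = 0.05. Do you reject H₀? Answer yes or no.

n = 73; E_i = n·p_i = [18.25, 36.50, 18.25]
χ² = (39−18.25)²/18.25 + (19−36.50)²/36.50 + (15−18.25)²/18.25 = 32.5616
df = 2
p-value (upper-tail) = 0.00000
At α=0.05: p < α → reject H₀

reject H₀: yes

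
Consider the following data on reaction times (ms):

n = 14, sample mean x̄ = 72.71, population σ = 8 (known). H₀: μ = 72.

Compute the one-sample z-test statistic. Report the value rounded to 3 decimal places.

test statistic = 0.332

SE = σ/√n = 8/√14 = 2.1381
z = (x̄−μ₀)/SE = (72.71−72)/2.1381 = 0.3321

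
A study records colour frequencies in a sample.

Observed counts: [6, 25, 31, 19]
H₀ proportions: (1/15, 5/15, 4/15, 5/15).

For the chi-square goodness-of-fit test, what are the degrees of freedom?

degrees of freedom = 3

df = k − 1 = 4 − 1 = 3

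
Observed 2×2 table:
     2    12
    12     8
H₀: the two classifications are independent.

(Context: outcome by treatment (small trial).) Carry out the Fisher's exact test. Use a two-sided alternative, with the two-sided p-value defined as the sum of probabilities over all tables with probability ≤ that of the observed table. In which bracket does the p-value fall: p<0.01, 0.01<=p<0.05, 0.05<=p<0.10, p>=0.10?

Margins: r₁=14, r₂=20, c₁=14, c₂=20, n=34
p_obs = C(14,2)·C(20,12)/C(34,14); sum pmf over tables with pmf ≤ p_obs
p-value (two-sided) = 0.01284
→ bracket: 0.01<=p<0.05

p-value bracket: 0.01<=p<0.05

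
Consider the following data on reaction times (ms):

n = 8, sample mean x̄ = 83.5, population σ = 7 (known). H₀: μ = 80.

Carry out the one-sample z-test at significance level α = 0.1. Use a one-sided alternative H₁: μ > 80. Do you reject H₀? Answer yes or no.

SE = σ/√n = 7/√8 = 2.4749
z = (x̄−μ₀)/SE = (83.5−80)/2.4749 = 1.4142
p-value (one-sided, H₁ greater) = 0.07865
At α=0.1: p < α → reject H₀

reject H₀: yes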